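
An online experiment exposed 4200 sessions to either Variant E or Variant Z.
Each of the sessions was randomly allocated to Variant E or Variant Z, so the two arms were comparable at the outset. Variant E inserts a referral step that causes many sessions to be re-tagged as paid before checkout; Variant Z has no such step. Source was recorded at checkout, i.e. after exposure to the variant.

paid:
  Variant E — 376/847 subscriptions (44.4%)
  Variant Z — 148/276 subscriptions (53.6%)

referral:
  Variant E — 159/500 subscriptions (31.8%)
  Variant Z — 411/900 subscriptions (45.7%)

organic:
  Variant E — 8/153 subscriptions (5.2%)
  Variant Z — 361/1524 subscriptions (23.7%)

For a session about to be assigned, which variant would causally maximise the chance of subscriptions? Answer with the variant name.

Variant E

Traffic source lies on the pathway variant → traffic source → outcome, so adjusting for it blocks the indirect effect. For the total causal effect of variant, use the unadjusted pooled rates.
Pooled: Variant E 36.2% vs Variant Z 34.1%; Variant E is higher overall.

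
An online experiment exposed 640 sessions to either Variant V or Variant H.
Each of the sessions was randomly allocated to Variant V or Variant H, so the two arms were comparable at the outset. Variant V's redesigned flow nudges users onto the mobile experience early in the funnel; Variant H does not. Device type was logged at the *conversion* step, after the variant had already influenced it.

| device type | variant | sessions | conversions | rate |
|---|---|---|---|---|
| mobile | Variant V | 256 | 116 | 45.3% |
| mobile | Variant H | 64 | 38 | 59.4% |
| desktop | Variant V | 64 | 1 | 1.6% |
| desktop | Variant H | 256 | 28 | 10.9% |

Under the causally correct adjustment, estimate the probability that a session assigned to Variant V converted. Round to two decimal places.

The stratified and pooled comparisons disagree (Variant H wins within each device type; Variant V wins overall), so the answer turns on the causal role of device type.
Because the variant influences device type, device type is a post-treatment mediator, not a confounder. Stratifying on it would bias the estimate; the causal effect is the crude pooled difference.
So P(outcome | do(Variant V)) is just the pooled rate for Variant V: 117/320 = 0.366.

0.37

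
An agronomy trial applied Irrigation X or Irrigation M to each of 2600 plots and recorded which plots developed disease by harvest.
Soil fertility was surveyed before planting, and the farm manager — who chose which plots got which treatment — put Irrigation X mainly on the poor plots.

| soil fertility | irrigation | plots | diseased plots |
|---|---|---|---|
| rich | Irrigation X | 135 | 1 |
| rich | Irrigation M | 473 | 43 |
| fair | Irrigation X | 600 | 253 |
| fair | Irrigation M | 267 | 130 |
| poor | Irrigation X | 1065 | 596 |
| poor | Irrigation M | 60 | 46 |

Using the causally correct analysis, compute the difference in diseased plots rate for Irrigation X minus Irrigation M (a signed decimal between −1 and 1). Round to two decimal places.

-0.13

Nothing the irrigation does changes soil fertility; the imbalance is an allocation artefact. With soil fertility also predicting the outcome, the pooled figure is confounded, and the within-stratum comparison is the causal one.
Adjusting over the population distribution of soil fertility: 0.234·(0.007−0.091) + 0.333·(0.422−0.487) + 0.433·(0.560−0.767) = -0.131.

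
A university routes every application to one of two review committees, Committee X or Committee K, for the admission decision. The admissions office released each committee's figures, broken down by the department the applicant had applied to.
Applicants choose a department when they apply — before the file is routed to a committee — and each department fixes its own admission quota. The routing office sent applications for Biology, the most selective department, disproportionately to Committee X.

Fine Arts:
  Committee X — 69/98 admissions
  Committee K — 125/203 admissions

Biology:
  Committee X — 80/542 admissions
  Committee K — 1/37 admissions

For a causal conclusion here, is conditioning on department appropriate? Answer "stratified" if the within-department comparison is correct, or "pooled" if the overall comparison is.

stratified

The stratified and pooled comparisons disagree (Committee X wins within each department; Committee K wins overall), so the answer turns on the causal role of department.
Nothing the review committee does changes department; the imbalance is an allocation artefact. With department also predicting the outcome, the pooled figure is confounded, and the within-stratum comparison is the causal one.
Within each level — Fine Arts: 70.4% vs 61.6%; Biology: 14.8% vs 2.7% — Committee X is higher every time.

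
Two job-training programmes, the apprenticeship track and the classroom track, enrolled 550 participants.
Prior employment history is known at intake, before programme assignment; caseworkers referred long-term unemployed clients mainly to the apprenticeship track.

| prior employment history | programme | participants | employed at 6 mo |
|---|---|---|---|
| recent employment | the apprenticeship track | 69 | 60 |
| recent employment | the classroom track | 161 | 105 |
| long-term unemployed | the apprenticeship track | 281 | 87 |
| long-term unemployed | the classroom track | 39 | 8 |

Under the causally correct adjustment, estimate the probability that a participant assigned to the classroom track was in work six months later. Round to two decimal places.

The stratified and pooled comparisons disagree (the apprenticeship track wins within each prior employment history; the classroom track wins overall), so the answer turns on the causal role of prior employment history.
The imbalance in prior employment history arose from how participants were allocated, not from anything the programme did; and prior employment history independently affects the outcome. The pooled gap is confounded — condition on prior employment history.
Standardising the classroom track to the population prior employment history mix: 0.418·105/161 + 0.582·8/39 = 0.392.

0.39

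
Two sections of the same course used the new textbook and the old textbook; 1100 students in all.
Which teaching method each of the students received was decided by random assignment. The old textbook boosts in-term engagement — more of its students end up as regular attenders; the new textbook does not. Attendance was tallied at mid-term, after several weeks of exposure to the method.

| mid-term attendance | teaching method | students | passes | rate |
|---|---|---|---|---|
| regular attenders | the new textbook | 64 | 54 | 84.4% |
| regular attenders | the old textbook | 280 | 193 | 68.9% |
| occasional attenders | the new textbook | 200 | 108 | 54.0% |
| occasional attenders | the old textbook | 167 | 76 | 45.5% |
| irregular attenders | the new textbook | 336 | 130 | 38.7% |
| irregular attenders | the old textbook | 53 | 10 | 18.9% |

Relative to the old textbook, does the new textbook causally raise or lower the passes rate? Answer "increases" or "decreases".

The mid-term attendance-specific comparison favours the new textbook throughout, but the pooled figures favour the old textbook. The question is whether to condition on mid-term attendance.
Mid-term attendance is downstream of the teaching method. One should not condition on a consequence of treatment, so the overall rates are the right comparison.
Pooled: the new textbook 48.7% vs the old textbook 55.8%; the old textbook is higher overall.

decreases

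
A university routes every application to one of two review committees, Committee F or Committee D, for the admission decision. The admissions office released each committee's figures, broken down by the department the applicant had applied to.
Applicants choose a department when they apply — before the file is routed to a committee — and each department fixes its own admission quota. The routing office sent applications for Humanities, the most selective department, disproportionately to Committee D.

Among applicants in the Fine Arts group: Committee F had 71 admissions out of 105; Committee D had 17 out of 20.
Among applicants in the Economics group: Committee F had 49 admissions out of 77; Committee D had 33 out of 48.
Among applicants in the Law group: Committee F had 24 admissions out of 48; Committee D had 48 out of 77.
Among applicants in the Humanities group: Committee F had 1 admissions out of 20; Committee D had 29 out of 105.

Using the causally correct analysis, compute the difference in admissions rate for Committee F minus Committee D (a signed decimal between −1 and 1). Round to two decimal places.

-0.14

Here department is a common cause — it drives both which review committee a case falls under and the outcome. The crude comparison mixes populations; the stratum-specific rates are the causally relevant ones.
Adjusting over the population distribution of department: 0.250·(0.676−0.850) + 0.250·(0.636−0.688) + 0.250·(0.500−0.623) + 0.250·(0.050−0.276) = -0.144.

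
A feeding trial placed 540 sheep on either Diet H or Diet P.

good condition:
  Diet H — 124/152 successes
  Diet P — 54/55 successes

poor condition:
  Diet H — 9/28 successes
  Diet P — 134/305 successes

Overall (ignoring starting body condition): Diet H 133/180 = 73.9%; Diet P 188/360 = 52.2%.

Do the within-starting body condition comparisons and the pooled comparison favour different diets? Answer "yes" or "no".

Within each starting body condition level (good condition 81.6% vs 98.2%; poor condition 32.1% vs 43.9%), Diet P has the higher rate every time. Pooled: 73.9% vs 52.2% — Diet H has the higher rate overall. The two comparisons disagree.

yes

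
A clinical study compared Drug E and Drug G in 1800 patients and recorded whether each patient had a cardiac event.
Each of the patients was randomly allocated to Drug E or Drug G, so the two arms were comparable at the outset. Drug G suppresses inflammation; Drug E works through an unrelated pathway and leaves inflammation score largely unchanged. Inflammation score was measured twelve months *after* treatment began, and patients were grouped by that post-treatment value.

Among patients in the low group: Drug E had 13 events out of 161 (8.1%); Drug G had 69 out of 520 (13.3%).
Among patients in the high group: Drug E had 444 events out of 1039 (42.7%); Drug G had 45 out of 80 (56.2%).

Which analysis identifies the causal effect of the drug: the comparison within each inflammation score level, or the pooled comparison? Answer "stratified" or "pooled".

pooled

Inflammation score is downstream of the drug. One should not condition on a consequence of treatment, so the overall rates are the right comparison.
Pooled: Drug E 38.1% vs Drug G 19.0%; Drug G is lower overall.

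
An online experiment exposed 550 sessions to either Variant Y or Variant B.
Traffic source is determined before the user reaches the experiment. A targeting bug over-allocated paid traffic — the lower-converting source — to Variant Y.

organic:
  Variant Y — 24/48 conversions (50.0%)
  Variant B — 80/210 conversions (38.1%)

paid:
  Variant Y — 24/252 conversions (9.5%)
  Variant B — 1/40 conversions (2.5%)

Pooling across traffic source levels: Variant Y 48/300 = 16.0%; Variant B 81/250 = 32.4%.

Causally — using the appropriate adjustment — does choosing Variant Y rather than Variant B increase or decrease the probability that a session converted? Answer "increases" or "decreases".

increases

Variant Y is higher inside every traffic source stratum but Variant B is higher in aggregate. Whether to stratify depends on how traffic source relates to the variant.
Here traffic source is a common cause — it drives both which variant a case falls under and the outcome. The crude comparison mixes populations; the stratum-specific rates are the causally relevant ones.
Within each level — organic: 50.0% vs 38.1%; paid: 9.5% vs 2.5% — Variant Y is higher every time.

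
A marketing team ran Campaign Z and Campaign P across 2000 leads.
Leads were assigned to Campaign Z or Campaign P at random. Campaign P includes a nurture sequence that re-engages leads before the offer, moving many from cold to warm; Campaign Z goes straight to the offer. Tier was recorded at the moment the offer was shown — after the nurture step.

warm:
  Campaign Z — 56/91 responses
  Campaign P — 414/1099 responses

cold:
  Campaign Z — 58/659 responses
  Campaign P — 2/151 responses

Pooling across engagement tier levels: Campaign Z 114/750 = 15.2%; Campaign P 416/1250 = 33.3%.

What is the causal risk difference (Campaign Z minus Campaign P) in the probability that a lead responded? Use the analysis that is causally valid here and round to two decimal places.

-0.18

Engagement tier is recorded after the campaign and is itself shifted by it — it sits on the causal path from campaign to outcome. Conditioning on a mediator would strip out part of the effect we want; the pooled comparison gives the total causal effect.
The causal difference is the pooled difference: 0.152 − 0.333 = -0.181.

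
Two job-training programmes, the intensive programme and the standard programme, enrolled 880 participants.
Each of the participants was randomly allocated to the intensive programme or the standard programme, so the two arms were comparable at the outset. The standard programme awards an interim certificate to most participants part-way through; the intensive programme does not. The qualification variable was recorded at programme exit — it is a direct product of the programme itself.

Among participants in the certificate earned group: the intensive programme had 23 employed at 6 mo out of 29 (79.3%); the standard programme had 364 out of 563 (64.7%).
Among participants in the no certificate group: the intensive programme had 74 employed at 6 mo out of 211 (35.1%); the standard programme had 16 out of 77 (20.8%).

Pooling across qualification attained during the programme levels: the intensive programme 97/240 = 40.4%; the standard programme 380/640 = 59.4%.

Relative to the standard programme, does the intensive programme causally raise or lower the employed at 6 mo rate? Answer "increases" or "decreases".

Within every qualification attained during the programme level the intensive programme has the higher rate, yet pooled the standard programme does — Simpson's reversal.
Qualification attained during the programme is downstream of the programme. One should not condition on a consequence of treatment, so the overall rates are the right comparison.
Pooled: the intensive programme 40.4% vs the standard programme 59.4%; the standard programme is higher overall.

decreases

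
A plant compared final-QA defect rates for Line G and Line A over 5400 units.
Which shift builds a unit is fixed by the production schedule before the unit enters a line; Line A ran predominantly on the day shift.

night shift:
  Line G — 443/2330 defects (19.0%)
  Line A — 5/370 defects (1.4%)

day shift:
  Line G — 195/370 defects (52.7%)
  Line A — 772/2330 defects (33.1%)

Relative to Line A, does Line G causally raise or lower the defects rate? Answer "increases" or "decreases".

Since shift is a pre-existing factor (not a product of the line) and it affects the outcome on its own, it is a confounder. The stratified rates, not the pooled rate, identify the causal effect.
Within each level — night shift: 19.0% vs 1.4%; day shift: 52.7% vs 33.1% — Line A is lower every time.

increases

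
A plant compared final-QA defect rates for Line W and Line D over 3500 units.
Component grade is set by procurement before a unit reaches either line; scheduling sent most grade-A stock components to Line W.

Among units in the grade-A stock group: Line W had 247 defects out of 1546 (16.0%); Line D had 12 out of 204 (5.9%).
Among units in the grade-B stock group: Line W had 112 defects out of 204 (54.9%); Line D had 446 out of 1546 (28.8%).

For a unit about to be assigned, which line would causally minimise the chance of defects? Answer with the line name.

Line D

Nothing the line does changes component grade; the imbalance is an allocation artefact. With component grade also predicting the outcome, the pooled figure is confounded, and the within-stratum comparison is the causal one.
Within each level — grade-A stock: 16.0% vs 5.9%; grade-B stock: 54.9% vs 28.8% — Line D is lower every time.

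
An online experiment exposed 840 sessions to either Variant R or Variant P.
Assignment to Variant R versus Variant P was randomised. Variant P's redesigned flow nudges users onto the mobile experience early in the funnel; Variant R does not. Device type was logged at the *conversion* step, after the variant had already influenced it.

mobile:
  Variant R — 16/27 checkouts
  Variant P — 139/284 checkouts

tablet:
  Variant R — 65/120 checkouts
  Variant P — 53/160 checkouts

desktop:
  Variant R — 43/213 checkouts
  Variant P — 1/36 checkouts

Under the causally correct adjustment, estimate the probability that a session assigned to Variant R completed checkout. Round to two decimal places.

Device type lies on the pathway variant → device type → outcome, so adjusting for it blocks the indirect effect. For the total causal effect of variant, use the unadjusted pooled rates.
So P(outcome | do(Variant R)) is just the pooled rate for Variant R: 124/360 = 0.344.

0.34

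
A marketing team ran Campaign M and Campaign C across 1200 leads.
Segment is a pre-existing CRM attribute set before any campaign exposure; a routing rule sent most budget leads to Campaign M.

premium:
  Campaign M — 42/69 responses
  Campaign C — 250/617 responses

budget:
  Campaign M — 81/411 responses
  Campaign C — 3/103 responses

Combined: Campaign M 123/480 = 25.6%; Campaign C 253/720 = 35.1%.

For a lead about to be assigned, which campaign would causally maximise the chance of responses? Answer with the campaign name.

Campaign M

Within every customer segment level Campaign M has the higher rate, yet pooled Campaign C does — Simpson's reversal.
Nothing the campaign does changes customer segment; the imbalance is an allocation artefact. With customer segment also predicting the outcome, the pooled figure is confounded, and the within-stratum comparison is the causal one.
Within each level — premium: 60.9% vs 40.5%; budget: 19.7% vs 2.9% — Campaign M is higher every time.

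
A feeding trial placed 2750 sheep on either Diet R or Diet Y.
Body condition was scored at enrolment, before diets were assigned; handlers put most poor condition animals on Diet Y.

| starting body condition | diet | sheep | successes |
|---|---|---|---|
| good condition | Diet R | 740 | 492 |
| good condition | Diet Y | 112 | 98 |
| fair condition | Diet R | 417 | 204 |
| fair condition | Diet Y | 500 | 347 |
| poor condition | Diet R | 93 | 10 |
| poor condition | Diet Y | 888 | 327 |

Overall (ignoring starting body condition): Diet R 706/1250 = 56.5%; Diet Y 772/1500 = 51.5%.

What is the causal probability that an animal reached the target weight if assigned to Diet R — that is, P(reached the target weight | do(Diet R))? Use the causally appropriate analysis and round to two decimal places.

Since starting body condition is a pre-existing factor (not a product of the diet) and it affects the outcome on its own, it is a confounder. The stratified rates, not the pooled rate, identify the causal effect.
Standardising Diet R to the population starting body condition mix: 0.310·492/740 + 0.333·204/417 + 0.357·10/93 = 0.407.

0.41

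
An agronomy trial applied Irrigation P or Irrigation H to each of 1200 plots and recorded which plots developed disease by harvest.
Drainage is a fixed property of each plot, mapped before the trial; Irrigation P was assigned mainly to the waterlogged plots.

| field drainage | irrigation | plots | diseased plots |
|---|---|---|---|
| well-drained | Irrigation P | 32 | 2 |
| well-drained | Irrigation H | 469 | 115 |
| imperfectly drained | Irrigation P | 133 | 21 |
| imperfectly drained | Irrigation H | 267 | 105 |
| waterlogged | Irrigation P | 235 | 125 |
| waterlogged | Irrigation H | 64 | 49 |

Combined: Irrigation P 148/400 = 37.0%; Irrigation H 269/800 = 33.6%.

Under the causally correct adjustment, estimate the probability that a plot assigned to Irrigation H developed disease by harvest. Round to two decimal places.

0.42

Within every field drainage level Irrigation P has the lower rate, yet pooled Irrigation H does — Simpson's reversal.
Field drainage is set before the irrigation has any effect — it is not caused by the irrigation — and it independently drives the outcome. That makes it a confounder, so the causal comparison is within field drainage levels.
Standardising Irrigation H to the population field drainage mix: 0.417·115/469 + 0.333·105/267 + 0.249·49/64 = 0.424.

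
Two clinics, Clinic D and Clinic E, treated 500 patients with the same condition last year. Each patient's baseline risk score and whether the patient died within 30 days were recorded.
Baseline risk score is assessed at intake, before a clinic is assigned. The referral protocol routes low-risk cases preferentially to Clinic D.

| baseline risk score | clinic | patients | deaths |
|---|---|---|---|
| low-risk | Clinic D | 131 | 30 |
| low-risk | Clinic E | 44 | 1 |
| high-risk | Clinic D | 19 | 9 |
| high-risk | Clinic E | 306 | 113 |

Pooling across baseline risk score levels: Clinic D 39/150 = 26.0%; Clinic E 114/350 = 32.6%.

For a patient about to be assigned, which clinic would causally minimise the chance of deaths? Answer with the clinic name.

Clinic E

Within every baseline risk score level Clinic E has the lower rate, yet pooled Clinic D does — Simpson's reversal.
Baseline risk score is set before the clinic has any effect — it is not caused by the clinic — and it independently drives the outcome. That makes it a confounder, so the causal comparison is within baseline risk score levels.
Within each level — low-risk: 22.9% vs 2.3%; high-risk: 47.4% vs 36.9% — Clinic E is lower every time.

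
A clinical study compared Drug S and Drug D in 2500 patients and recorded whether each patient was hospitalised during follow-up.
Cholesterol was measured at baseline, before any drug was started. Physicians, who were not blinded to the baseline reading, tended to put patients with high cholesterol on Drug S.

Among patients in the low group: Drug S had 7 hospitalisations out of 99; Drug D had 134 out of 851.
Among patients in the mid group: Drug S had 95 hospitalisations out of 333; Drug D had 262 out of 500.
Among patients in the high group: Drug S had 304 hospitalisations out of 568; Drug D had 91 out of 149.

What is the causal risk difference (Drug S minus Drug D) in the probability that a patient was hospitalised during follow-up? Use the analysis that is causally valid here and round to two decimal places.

Cholesterol satisfies the back-door criterion: it is not a descendant of the drug, and it blocks the spurious path from drug to outcome. Adjusting for it (i.e., using the within-cholesterol rates) gives the causal effect.
Adjusting over the population distribution of cholesterol: 0.380·(0.071−0.157) + 0.333·(0.285−0.524) + 0.287·(0.535−0.611) = -0.134.

-0.13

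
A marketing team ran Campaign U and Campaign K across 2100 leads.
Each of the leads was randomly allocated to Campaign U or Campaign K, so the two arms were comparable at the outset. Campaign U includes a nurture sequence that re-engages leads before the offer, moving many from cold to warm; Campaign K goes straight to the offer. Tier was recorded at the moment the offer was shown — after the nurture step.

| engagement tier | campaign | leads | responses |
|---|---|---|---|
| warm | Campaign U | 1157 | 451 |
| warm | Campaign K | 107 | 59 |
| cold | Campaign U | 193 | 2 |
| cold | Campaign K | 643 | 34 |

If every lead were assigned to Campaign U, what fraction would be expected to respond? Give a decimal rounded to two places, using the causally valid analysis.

Engagement tier lies on the pathway campaign → engagement tier → outcome, so adjusting for it blocks the indirect effect. For the total causal effect of campaign, use the unadjusted pooled rates.
So P(outcome | do(Campaign U)) is just the pooled rate for Campaign U: 453/1350 = 0.336.

0.34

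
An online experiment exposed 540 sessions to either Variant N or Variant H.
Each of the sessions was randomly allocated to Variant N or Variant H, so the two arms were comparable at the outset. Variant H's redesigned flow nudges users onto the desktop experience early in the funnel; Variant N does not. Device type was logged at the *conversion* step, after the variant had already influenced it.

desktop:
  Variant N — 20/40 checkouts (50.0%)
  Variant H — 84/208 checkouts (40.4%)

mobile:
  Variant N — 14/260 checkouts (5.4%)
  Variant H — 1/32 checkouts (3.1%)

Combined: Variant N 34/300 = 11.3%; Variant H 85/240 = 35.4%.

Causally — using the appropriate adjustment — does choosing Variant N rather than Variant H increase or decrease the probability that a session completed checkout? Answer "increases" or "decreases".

decreases

Within every device type level Variant N has the higher rate, yet pooled Variant H does — Simpson's reversal.
Stratifying would compare variants among sessions the variants themselves sorted into device type groups — a form of selection on an intermediate. The unconditioned pooled rates give the total causal effect.
Pooled: Variant N 11.3% vs Variant H 35.4%; Variant H is higher overall.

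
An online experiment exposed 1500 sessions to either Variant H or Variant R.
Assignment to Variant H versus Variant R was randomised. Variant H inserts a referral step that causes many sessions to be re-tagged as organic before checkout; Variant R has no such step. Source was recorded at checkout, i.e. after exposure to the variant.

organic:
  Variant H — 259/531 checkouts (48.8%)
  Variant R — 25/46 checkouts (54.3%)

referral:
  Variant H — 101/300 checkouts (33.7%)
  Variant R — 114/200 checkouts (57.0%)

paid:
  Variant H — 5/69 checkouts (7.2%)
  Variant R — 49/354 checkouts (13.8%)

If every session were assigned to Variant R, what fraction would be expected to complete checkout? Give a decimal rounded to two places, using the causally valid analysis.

Traffic source is recorded after the variant and is itself shifted by it — it sits on the causal path from variant to outcome. Conditioning on a mediator would strip out part of the effect we want; the pooled comparison gives the total causal effect.
So P(outcome | do(Variant R)) is just the pooled rate for Variant R: 188/600 = 0.313.

0.31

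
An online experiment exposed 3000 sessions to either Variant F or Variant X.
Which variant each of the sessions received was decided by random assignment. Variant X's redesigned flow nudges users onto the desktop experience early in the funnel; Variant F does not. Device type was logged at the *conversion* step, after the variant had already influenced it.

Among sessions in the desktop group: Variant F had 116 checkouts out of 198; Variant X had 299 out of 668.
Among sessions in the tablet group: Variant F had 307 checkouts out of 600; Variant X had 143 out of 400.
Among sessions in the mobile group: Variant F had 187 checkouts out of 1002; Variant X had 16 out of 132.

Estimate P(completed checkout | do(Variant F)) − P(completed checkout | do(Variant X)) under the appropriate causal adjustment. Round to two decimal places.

-0.04

Device type here is a post-treatment variable shaped by the variant; conditioning on it would introduce bias rather than remove it. The overall comparison is the causal one.
The causal difference is the pooled difference: 0.339 − 0.382 = -0.043.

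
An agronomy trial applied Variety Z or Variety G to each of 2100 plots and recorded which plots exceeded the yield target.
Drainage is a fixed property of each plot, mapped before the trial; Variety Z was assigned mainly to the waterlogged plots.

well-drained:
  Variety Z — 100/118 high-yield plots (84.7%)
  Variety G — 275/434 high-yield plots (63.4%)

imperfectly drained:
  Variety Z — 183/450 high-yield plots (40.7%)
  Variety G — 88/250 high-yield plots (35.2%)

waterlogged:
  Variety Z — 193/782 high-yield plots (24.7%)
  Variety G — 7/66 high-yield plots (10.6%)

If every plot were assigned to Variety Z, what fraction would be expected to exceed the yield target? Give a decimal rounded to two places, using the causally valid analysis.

0.46

The field drainage-specific comparison favours Variety Z throughout, but the pooled figures favour Variety G. The question is whether to condition on field drainage.
The imbalance in field drainage arose from how plots were allocated, not from anything the variety did; and field drainage independently affects the outcome. The pooled gap is confounded — condition on field drainage.
Standardising Variety Z to the population field drainage mix: 0.263·100/118 + 0.333·183/450 + 0.404·193/782 = 0.458.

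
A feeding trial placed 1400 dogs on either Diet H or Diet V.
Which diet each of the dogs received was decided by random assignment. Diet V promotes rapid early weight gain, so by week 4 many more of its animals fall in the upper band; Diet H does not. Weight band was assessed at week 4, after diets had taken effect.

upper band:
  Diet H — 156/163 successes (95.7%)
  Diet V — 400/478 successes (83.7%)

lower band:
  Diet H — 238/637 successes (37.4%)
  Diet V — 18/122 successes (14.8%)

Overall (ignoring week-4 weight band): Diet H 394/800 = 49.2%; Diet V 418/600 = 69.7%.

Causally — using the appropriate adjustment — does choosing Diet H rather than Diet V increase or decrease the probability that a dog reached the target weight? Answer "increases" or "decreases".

Week-4 weight band is recorded after the diet and is itself shifted by it — it sits on the causal path from diet to outcome. Conditioning on a mediator would strip out part of the effect we want; the pooled comparison gives the total causal effect.
Pooled: Diet H 49.2% vs Diet V 69.7%; Diet V is higher overall.

decreases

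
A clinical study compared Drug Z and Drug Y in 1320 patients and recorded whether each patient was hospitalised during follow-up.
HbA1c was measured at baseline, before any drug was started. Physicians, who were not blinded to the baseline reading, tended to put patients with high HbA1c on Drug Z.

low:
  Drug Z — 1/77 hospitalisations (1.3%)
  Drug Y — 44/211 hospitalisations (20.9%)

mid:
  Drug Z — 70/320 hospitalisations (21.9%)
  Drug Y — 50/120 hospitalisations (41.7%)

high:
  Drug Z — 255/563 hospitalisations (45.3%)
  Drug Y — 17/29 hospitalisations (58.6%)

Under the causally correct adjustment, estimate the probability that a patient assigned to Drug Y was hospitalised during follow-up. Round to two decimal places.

0.45

Nothing the drug does changes HbA1c; the imbalance is an allocation artefact. With HbA1c also predicting the outcome, the pooled figure is confounded, and the within-stratum comparison is the causal one.
Standardising Drug Y to the population HbA1c mix: 0.218·44/211 + 0.333·50/120 + 0.448·17/29 = 0.447.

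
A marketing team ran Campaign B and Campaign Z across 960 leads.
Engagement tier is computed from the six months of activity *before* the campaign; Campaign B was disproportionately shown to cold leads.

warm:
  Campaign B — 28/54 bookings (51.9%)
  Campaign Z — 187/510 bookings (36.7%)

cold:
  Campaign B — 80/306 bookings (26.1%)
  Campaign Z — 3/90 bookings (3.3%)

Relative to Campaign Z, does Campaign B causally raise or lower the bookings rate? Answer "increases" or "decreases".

increases

The stratified and pooled comparisons disagree (Campaign B wins within each engagement tier; Campaign Z wins overall), so the answer turns on the causal role of engagement tier.
Engagement tier is set before the campaign has any effect — it is not caused by the campaign — and it independently drives the outcome. That makes it a confounder, so the causal comparison is within engagement tier levels.
Within each level — warm: 51.9% vs 36.7%; cold: 26.1% vs 3.3% — Campaign B is higher every time.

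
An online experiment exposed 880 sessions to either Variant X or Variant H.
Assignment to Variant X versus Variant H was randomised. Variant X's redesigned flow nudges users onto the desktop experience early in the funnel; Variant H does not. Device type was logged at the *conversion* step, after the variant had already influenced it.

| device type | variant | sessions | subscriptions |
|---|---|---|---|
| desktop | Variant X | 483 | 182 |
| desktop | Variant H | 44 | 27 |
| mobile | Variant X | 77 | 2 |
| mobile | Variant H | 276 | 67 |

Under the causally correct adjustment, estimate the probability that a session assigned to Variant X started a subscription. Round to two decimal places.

0.33

Because the variant influences device type, device type is a post-treatment mediator, not a confounder. Stratifying on it would bias the estimate; the causal effect is the crude pooled difference.
So P(outcome | do(Variant X)) is just the pooled rate for Variant X: 184/560 = 0.329.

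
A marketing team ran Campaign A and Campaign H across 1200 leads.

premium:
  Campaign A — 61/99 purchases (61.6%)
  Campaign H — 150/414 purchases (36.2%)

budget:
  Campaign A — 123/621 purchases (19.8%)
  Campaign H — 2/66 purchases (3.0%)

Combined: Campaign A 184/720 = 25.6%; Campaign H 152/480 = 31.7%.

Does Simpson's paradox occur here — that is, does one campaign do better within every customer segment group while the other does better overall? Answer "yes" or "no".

Within each customer segment level (premium 61.6% vs 36.2%; budget 19.8% vs 3.0%), Campaign A has the higher rate every time. Pooled: 25.6% vs 31.7% — Campaign H has the higher rate overall. The two comparisons disagree.

yes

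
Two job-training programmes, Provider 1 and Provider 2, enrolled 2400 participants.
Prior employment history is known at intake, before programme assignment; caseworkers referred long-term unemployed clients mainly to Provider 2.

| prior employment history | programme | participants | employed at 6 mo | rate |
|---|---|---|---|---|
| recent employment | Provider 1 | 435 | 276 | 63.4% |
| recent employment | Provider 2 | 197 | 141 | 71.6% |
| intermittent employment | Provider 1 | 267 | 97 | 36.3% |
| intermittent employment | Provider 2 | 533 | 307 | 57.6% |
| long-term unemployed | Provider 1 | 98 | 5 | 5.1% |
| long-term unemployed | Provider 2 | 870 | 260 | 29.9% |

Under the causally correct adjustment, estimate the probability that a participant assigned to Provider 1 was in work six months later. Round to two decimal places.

The stratified and pooled comparisons disagree (Provider 2 wins within each prior employment history; Provider 1 wins overall), so the answer turns on the causal role of prior employment history.
Prior employment history satisfies the back-door criterion: it is not a descendant of the programme, and it blocks the spurious path from programme to outcome. Adjusting for it (i.e., using the within-prior employment history rates) gives the causal effect.
Standardising Provider 1 to the population prior employment history mix: 0.263·276/435 + 0.333·97/267 + 0.403·5/98 = 0.309.

0.31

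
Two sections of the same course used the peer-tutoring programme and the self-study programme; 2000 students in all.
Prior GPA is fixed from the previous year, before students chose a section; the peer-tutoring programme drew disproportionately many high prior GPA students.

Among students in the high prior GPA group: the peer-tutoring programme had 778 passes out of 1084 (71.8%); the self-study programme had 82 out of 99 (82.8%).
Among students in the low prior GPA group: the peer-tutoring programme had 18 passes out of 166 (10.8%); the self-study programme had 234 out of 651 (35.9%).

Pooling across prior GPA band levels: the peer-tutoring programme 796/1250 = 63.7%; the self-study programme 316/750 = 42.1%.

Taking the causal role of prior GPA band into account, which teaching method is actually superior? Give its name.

Since prior GPA band is a pre-existing factor (not a product of the teaching method) and it affects the outcome on its own, it is a confounder. The stratified rates, not the pooled rate, identify the causal effect.
Within each level — high prior GPA: 71.8% vs 82.8%; low prior GPA: 10.8% vs 35.9% — the self-study programme is higher every time.

the self-study programme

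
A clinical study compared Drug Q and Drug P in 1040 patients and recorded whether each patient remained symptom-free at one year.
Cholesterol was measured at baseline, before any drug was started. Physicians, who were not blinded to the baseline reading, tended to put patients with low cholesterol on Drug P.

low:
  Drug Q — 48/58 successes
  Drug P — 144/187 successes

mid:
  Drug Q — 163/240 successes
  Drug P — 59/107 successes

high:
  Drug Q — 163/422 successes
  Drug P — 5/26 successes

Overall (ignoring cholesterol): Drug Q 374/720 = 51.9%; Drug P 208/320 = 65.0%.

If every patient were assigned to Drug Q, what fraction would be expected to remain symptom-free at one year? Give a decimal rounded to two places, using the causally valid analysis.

0.59

Since cholesterol is a pre-existing factor (not a product of the drug) and it affects the outcome on its own, it is a confounder. The stratified rates, not the pooled rate, identify the causal effect.
Standardising Drug Q to the population cholesterol mix: 0.236·48/58 + 0.334·163/240 + 0.431·163/422 = 0.588.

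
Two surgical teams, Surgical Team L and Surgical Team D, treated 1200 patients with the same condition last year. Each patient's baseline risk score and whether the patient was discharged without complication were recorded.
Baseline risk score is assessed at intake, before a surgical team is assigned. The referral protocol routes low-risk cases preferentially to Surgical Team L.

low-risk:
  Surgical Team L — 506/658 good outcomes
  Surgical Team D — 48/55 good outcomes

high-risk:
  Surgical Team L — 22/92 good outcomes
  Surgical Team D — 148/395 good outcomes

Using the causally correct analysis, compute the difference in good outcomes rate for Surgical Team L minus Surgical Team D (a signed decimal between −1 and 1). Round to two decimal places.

-0.12

Baseline risk score differs across surgical teams for reasons unrelated to any effect of the surgical team itself, and it separately predicts the outcome — a classic confounder. We must compare within baseline risk score levels.
Adjusting over the population distribution of baseline risk score: 0.594·(0.769−0.873) + 0.406·(0.239−0.375) = -0.117.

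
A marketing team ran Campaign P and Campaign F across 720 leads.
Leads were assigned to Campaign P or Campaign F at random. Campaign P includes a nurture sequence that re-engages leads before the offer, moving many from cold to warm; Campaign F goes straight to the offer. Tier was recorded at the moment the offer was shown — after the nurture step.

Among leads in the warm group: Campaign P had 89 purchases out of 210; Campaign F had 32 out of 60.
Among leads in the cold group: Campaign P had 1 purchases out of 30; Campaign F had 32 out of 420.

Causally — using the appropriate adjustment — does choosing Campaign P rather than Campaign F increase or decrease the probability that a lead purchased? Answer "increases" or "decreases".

Because the campaign influences engagement tier, engagement tier is a post-treatment mediator, not a confounder. Stratifying on it would bias the estimate; the causal effect is the crude pooled difference.
Pooled: Campaign P 37.5% vs Campaign F 13.3%; Campaign P is higher overall.

increases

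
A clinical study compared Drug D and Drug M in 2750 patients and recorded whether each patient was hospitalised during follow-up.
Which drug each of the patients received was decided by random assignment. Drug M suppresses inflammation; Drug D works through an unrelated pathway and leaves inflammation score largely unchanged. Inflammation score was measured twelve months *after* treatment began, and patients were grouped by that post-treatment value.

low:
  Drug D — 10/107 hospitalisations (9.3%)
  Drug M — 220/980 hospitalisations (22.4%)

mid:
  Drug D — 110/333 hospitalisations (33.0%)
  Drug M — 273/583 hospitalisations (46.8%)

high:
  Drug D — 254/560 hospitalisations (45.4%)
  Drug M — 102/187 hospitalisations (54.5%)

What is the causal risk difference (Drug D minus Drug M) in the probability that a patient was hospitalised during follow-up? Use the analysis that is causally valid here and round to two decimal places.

Stratifying would compare drugs among patients the drugs themselves sorted into inflammation score groups — a form of selection on an intermediate. The unconditioned pooled rates give the total causal effect.
The causal difference is the pooled difference: 0.374 − 0.340 = +0.034.

+0.03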